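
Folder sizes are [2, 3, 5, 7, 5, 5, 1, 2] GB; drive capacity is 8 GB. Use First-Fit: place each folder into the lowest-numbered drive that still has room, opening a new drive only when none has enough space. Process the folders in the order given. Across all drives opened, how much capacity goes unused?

10

2 GB → drive 1 (remaining 6 GB)
3 GB → drive 1 (remaining 3 GB)
5 GB → drive 2 (remaining 3 GB)
7 GB → drive 3 (remaining 1 GB)
5 GB → drive 4 (remaining 3 GB)
5 GB → drive 5 (remaining 3 GB)
1 GB → drive 1 (remaining 2 GB)
2 GB → drive 1 (remaining 0 GB)
5 drives × 8 GB = 40 GB; used 30 GB; unused 10 GB.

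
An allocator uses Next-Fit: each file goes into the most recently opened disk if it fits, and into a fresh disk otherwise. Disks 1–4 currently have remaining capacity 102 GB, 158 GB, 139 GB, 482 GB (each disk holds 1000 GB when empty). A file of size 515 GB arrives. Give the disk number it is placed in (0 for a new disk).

Next-Fit only looks at disk 4, which has 482 GB free.
515 GB does not fit, so a new disk is opened.

0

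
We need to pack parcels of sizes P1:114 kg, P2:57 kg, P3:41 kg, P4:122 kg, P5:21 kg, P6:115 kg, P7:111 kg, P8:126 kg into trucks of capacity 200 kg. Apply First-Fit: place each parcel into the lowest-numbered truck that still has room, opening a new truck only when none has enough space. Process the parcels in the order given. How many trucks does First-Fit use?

5 trucks

truck 1: place P1 (114 kg), 86 kg left
truck 1: place P2 (57 kg), 29 kg left
truck 2: place P3 (41 kg), 159 kg left
truck 2: place P4 (122 kg), 37 kg left
truck 1: place P5 (21 kg), 8 kg left
truck 3: place P6 (115 kg), 85 kg left
truck 4: place P7 (111 kg), 89 kg left
truck 5: place P8 (126 kg), 74 kg left
Final trucks: [114,57,21] [41,122] [115] [111] [126].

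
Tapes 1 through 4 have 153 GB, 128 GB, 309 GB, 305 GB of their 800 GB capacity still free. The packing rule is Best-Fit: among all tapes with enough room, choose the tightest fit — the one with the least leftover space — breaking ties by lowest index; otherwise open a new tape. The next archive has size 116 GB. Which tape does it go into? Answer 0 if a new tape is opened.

Tapes with room: tape 1 (153 GB), tape 2 (128 GB), tape 3 (309 GB), tape 4 (305 GB).
Tightest fit is tape 2 with 128 GB free.

2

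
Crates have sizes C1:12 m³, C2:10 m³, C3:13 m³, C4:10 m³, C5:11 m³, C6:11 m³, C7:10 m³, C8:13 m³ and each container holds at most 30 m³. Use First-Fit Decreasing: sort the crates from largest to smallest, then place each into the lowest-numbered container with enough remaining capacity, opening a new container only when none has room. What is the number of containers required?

Sorted descending: 13, 13, 12, 11, 11, 10, 10, 10.
container 1: place 13 m³, 17 m³ left
container 1: place 13 m³, 4 m³ left
container 2: place 12 m³, 18 m³ left
container 2: place 11 m³, 7 m³ left
container 3: place 11 m³, 19 m³ left
container 3: place 10 m³, 9 m³ left
container 4: place 10 m³, 20 m³ left
container 4: place 10 m³, 10 m³ left

4 containers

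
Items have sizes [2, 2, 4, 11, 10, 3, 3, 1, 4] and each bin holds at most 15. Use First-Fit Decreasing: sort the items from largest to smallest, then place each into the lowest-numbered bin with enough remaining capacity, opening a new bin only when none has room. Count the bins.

3

Sorted descending: 11, 10, 4, 4, 3, 3, 2, 2, 1.
11 → bin 1 (remaining 4)
10 → bin 2 (remaining 5)
4 → bin 1 (remaining 0)
4 → bin 2 (remaining 1)
3 → bin 3 (remaining 12)
3 → bin 3 (remaining 9)
2 → bin 3 (remaining 7)
2 → bin 3 (remaining 5)
1 → bin 2 (remaining 0)
Final bins: [11,4] [10,4,1] [3,3,2,2].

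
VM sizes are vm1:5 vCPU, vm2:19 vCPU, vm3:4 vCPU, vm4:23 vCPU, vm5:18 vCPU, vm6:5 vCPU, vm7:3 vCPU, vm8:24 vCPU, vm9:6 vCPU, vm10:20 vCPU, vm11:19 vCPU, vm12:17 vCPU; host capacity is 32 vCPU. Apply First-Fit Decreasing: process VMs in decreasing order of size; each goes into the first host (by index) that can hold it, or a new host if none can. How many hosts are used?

7

Sorted descending: 24, 23, 20, 19, 19, 18, 17, 6, 5, 5, 4, 3.
24 vCPU → host 1 (remaining 8 vCPU)
23 vCPU → host 2 (remaining 9 vCPU)
20 vCPU → host 3 (remaining 12 vCPU)
19 vCPU → host 4 (remaining 13 vCPU)
19 vCPU → host 5 (remaining 13 vCPU)
18 vCPU → host 6 (remaining 14 vCPU)
17 vCPU → host 7 (remaining 15 vCPU)
6 vCPU → host 1 (remaining 2 vCPU)
5 vCPU → host 2 (remaining 4 vCPU)
5 vCPU → host 3 (remaining 7 vCPU)
4 vCPU → host 2 (remaining 0 vCPU)
3 vCPU → host 3 (remaining 4 vCPU)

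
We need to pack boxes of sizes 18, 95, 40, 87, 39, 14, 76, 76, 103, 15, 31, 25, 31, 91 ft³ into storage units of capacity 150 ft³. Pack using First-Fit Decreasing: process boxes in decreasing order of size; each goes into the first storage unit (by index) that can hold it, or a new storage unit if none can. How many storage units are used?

Sorted descending: 103, 95, 91, 87, 76, 76, 40, 39, 31, 31, 25, 18, 15, 14.
storage unit 1: place 103 ft³, 47 ft³ left
storage unit 2: place 95 ft³, 55 ft³ left
storage unit 3: place 91 ft³, 59 ft³ left
storage unit 4: place 87 ft³, 63 ft³ left
storage unit 5: place 76 ft³, 74 ft³ left
storage unit 6: place 76 ft³, 74 ft³ left
storage unit 1: place 40 ft³, 7 ft³ left
storage unit 2: place 39 ft³, 16 ft³ left
storage unit 3: place 31 ft³, 28 ft³ left
storage unit 4: place 31 ft³, 32 ft³ left
storage unit 3: place 25 ft³, 3 ft³ left
storage unit 4: place 18 ft³, 14 ft³ left
storage unit 2: place 15 ft³, 1 ft³ left
storage unit 4: place 14 ft³, 0 ft³ left
Final storage units: [103,40] [95,39,15] [91,31,25] [87,31,18,14] [76] [76].

6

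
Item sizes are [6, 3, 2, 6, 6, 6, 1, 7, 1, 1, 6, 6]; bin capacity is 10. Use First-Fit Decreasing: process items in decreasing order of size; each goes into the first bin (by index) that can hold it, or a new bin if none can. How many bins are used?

Sorted descending: 7, 6, 6, 6, 6, 6, 6, 3, 2, 1, 1, 1.
bin 1: place 7, 3 left
bin 2: place 6, 4 left
bin 3: place 6, 4 left
bin 4: place 6, 4 left
bin 5: place 6, 4 left
bin 6: place 6, 4 left
bin 7: place 6, 4 left
bin 1: place 3, 0 left
bin 2: place 2, 2 left
bin 2: place 1, 1 left
bin 2: place 1, 0 left
bin 3: place 1, 3 left

7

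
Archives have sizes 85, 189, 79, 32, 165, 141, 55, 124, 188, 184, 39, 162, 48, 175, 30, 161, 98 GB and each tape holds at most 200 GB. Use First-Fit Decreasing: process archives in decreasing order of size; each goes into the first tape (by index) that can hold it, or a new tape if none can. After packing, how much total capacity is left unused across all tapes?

245

Sorted descending: 189, 188, 184, 175, 165, 162, 161, 141, 124, 98, 85, 79, 55, 48, 39, 32, 30.
tape 1: place 189 GB, 11 GB left
tape 2: place 188 GB, 12 GB left
tape 3: place 184 GB, 16 GB left
tape 4: place 175 GB, 25 GB left
tape 5: place 165 GB, 35 GB left
tape 6: place 162 GB, 38 GB left
tape 7: place 161 GB, 39 GB left
tape 8: place 141 GB, 59 GB left
tape 9: place 124 GB, 76 GB left
tape 10: place 98 GB, 102 GB left
tape 10: place 85 GB, 17 GB left
tape 11: place 79 GB, 121 GB left
tape 8: place 55 GB, 4 GB left
tape 9: place 48 GB, 28 GB left
tape 7: place 39 GB, 0 GB left
tape 5: place 32 GB, 3 GB left
tape 6: place 30 GB, 8 GB left
11 tapes × 200 GB = 2200 GB; used 1955 GB; unused 245 GB.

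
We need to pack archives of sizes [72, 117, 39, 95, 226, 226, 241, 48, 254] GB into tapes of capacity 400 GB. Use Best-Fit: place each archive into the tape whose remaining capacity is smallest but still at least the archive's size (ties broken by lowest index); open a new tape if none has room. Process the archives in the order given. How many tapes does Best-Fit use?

72 GB → tape 1 (remaining 328 GB)
117 GB → tape 1 (remaining 211 GB)
39 GB → tape 1 (remaining 172 GB)
95 GB → tape 1 (remaining 77 GB)
226 GB → tape 2 (remaining 174 GB)
226 GB → tape 3 (remaining 174 GB)
241 GB → tape 4 (remaining 159 GB)
48 GB → tape 1 (remaining 29 GB)
254 GB → tape 5 (remaining 146 GB)

5 tapes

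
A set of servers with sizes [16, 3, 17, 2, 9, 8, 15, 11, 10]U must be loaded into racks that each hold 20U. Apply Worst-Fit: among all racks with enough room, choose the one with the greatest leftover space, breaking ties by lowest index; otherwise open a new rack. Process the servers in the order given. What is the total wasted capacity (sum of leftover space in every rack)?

rack 1: place 16U, 4U left
rack 1: place 3U, 1U left
rack 2: place 17U, 3U left
rack 2: place 2U, 1U left
rack 3: place 9U, 11U left
rack 3: place 8U, 3U left
rack 4: place 15U, 5U left
rack 5: place 11U, 9U left
rack 6: place 10U, 10U left
6 racks × 20U = 120U; used 91U; unused 29U.

29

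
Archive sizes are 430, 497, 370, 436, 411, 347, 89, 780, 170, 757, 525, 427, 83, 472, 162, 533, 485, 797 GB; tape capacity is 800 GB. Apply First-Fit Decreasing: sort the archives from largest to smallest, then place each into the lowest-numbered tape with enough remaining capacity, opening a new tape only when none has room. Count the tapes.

12 tapes

Sorted descending: 797, 780, 757, 533, 525, 497, 485, 472, 436, 430, 427, 411, 370, 347, 170, 162, 89, 83.
797 GB → tape 1 (remaining 3 GB)
780 GB → tape 2 (remaining 20 GB)
757 GB → tape 3 (remaining 43 GB)
533 GB → tape 4 (remaining 267 GB)
525 GB → tape 5 (remaining 275 GB)
497 GB → tape 6 (remaining 303 GB)
485 GB → tape 7 (remaining 315 GB)
472 GB → tape 8 (remaining 328 GB)
436 GB → tape 9 (remaining 364 GB)
430 GB → tape 10 (remaining 370 GB)
427 GB → tape 11 (remaining 373 GB)
411 GB → tape 12 (remaining 389 GB)
370 GB → tape 10 (remaining 0 GB)
347 GB → tape 9 (remaining 17 GB)
170 GB → tape 4 (remaining 97 GB)
162 GB → tape 5 (remaining 113 GB)
89 GB → tape 4 (remaining 8 GB)
83 GB → tape 5 (remaining 30 GB)
Final tapes: [797] [780] [757] [533,170,89] [525,162,83] [497] [485] [472] [436,347] [430,370] [427] [411].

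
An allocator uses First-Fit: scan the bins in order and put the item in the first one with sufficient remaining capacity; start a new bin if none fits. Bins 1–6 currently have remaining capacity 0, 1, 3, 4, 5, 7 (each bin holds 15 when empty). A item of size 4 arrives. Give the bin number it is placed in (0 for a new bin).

Bins with room: bin 4 (4), bin 5 (5), bin 6 (7).
The first with room is bin 4.

4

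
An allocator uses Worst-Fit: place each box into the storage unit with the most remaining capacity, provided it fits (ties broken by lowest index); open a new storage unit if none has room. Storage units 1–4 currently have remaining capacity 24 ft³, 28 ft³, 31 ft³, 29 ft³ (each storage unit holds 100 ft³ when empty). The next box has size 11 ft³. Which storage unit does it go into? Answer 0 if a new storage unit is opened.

Storage units with room: storage unit 1 (24 ft³), storage unit 2 (28 ft³), storage unit 3 (31 ft³), storage unit 4 (29 ft³).
Most room is storage unit 3 with 31 ft³ free.

3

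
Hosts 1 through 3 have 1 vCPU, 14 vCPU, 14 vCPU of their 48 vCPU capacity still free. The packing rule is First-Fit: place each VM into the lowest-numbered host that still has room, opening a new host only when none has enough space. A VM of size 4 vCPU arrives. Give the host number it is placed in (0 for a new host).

2

Hosts with room: host 2 (14 vCPU), host 3 (14 vCPU).
The first with room is host 2.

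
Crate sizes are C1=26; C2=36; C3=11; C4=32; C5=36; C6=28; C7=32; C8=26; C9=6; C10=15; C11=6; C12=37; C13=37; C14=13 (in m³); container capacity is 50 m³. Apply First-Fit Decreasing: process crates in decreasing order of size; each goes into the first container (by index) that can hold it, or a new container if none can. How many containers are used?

Sorted descending: 37, 37, 36, 36, 32, 32, 28, 26, 26, 15, 13, 11, 6, 6.
container 1: place 37 m³, 13 m³ left
container 2: place 37 m³, 13 m³ left
container 3: place 36 m³, 14 m³ left
container 4: place 36 m³, 14 m³ left
container 5: place 32 m³, 18 m³ left
container 6: place 32 m³, 18 m³ left
container 7: place 28 m³, 22 m³ left
container 8: place 26 m³, 24 m³ left
container 9: place 26 m³, 24 m³ left
container 5: place 15 m³, 3 m³ left
container 1: place 13 m³, 0 m³ left
container 2: place 11 m³, 2 m³ left
container 3: place 6 m³, 8 m³ left
container 3: place 6 m³, 2 m³ left

9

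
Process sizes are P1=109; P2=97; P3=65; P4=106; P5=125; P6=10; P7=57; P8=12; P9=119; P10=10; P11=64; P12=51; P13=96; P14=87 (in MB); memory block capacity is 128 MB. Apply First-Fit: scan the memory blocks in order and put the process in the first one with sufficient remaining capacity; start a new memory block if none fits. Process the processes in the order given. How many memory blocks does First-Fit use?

P1 (109 MB) → memory block 1 (remaining 19 MB)
P2 (97 MB) → memory block 2 (remaining 31 MB)
P3 (65 MB) → memory block 3 (remaining 63 MB)
P4 (106 MB) → memory block 4 (remaining 22 MB)
P5 (125 MB) → memory block 5 (remaining 3 MB)
P6 (10 MB) → memory block 1 (remaining 9 MB)
P7 (57 MB) → memory block 3 (remaining 6 MB)
P8 (12 MB) → memory block 2 (remaining 19 MB)
P9 (119 MB) → memory block 6 (remaining 9 MB)
P10 (10 MB) → memory block 2 (remaining 9 MB)
P11 (64 MB) → memory block 7 (remaining 64 MB)
P12 (51 MB) → memory block 7 (remaining 13 MB)
P13 (96 MB) → memory block 8 (remaining 32 MB)
P14 (87 MB) → memory block 9 (remaining 41 MB)

9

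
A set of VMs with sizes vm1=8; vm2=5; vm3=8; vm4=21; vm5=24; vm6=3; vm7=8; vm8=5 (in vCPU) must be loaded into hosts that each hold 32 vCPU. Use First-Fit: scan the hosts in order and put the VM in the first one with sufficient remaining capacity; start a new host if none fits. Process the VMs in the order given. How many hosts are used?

Put vm1 (8 vCPU) in host 1; 24 vCPU remain.
Put vm2 (5 vCPU) in host 1; 19 vCPU remain.
Put vm3 (8 vCPU) in host 1; 11 vCPU remain.
Put vm4 (21 vCPU) in host 2; 11 vCPU remain.
Put vm5 (24 vCPU) in host 3; 8 vCPU remain.
Put vm6 (3 vCPU) in host 1; 8 vCPU remain.
Put vm7 (8 vCPU) in host 1; 0 vCPU remain.
Put vm8 (5 vCPU) in host 2; 6 vCPU remain.

3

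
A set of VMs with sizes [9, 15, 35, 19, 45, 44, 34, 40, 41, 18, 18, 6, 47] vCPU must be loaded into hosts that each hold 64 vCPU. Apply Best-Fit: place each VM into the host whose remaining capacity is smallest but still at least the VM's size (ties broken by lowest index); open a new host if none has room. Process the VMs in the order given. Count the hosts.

7

9 vCPU → host 1 (remaining 55 vCPU)
15 vCPU → host 1 (remaining 40 vCPU)
35 vCPU → host 1 (remaining 5 vCPU)
19 vCPU → host 2 (remaining 45 vCPU)
45 vCPU → host 2 (remaining 0 vCPU)
44 vCPU → host 3 (remaining 20 vCPU)
34 vCPU → host 4 (remaining 30 vCPU)
40 vCPU → host 5 (remaining 24 vCPU)
41 vCPU → host 6 (remaining 23 vCPU)
18 vCPU → host 3 (remaining 2 vCPU)
18 vCPU → host 6 (remaining 5 vCPU)
6 vCPU → host 5 (remaining 18 vCPU)
47 vCPU → host 7 (remaining 17 vCPU)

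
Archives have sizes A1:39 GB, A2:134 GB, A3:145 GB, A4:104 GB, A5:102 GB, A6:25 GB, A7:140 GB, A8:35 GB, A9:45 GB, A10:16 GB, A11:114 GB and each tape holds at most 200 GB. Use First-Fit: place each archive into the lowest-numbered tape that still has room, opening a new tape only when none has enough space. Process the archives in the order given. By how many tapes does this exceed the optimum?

0

First-Fit: [39,134,25] [145,35,16] [104,45] [102] [140] [114] → 6 tapes.
6 archives exceed 100 GB (half the capacity), and no two of those can share a tape, so at least 6 tapes are needed.
So 6 is already optimal.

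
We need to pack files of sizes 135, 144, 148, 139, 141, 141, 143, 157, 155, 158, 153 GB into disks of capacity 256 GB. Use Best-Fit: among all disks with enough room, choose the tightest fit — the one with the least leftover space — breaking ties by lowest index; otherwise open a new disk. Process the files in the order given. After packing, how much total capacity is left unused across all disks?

Put 135 GB in disk 1; 121 GB remain.
Put 144 GB in disk 2; 112 GB remain.
Put 148 GB in disk 3; 108 GB remain.
Put 139 GB in disk 4; 117 GB remain.
Put 141 GB in disk 5; 115 GB remain.
Put 141 GB in disk 6; 115 GB remain.
Put 143 GB in disk 7; 113 GB remain.
Put 157 GB in disk 8; 99 GB remain.
Put 155 GB in disk 9; 101 GB remain.
Put 158 GB in disk 10; 98 GB remain.
Put 153 GB in disk 11; 103 GB remain.
11 disks × 256 GB = 2816 GB; used 1614 GB; unused 1202 GB.

1202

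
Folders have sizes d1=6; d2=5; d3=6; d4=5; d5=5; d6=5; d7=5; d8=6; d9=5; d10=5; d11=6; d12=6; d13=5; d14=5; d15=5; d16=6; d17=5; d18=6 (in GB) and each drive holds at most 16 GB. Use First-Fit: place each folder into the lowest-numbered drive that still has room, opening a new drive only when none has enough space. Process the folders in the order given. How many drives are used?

7 drives

d1 (6 GB) → drive 1 (remaining 10 GB)
d2 (5 GB) → drive 1 (remaining 5 GB)
d3 (6 GB) → drive 2 (remaining 10 GB)
d4 (5 GB) → drive 1 (remaining 0 GB)
d5 (5 GB) → drive 2 (remaining 5 GB)
d6 (5 GB) → drive 2 (remaining 0 GB)
d7 (5 GB) → drive 3 (remaining 11 GB)
d8 (6 GB) → drive 3 (remaining 5 GB)
d9 (5 GB) → drive 3 (remaining 0 GB)
d10 (5 GB) → drive 4 (remaining 11 GB)
d11 (6 GB) → drive 4 (remaining 5 GB)
d12 (6 GB) → drive 5 (remaining 10 GB)
d13 (5 GB) → drive 4 (remaining 0 GB)
d14 (5 GB) → drive 5 (remaining 5 GB)
d15 (5 GB) → drive 5 (remaining 0 GB)
d16 (6 GB) → drive 6 (remaining 10 GB)
d17 (5 GB) → drive 6 (remaining 5 GB)
d18 (6 GB) → drive 7 (remaining 10 GB)
Final drives: [6,5,5] [6,5,5] [5,6,5] [5,6,5] [6,5,5] [6,5] [6].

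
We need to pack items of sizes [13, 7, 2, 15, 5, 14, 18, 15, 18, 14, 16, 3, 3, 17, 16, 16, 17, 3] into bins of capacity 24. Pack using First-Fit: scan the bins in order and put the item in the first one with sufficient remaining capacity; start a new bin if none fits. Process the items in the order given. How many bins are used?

12 bins

13 → bin 1 (remaining 11)
7 → bin 1 (remaining 4)
2 → bin 1 (remaining 2)
15 → bin 2 (remaining 9)
5 → bin 2 (remaining 4)
14 → bin 3 (remaining 10)
18 → bin 4 (remaining 6)
15 → bin 5 (remaining 9)
18 → bin 6 (remaining 6)
14 → bin 7 (remaining 10)
16 → bin 8 (remaining 8)
3 → bin 2 (remaining 1)
3 → bin 3 (remaining 7)
17 → bin 9 (remaining 7)
16 → bin 10 (remaining 8)
16 → bin 11 (remaining 8)
17 → bin 12 (remaining 7)
3 → bin 3 (remaining 4)
Final bins: [13,7,2] [15,5,3] [14,3,3] [18] [15] [18] [14] [16] [17] [16] [16] [17].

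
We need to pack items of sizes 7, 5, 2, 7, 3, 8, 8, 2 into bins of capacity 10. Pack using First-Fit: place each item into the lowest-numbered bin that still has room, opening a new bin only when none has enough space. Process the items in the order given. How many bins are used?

5 bins

Put 7 in bin 1; 3 remain.
Put 5 in bin 2; 5 remain.
Put 2 in bin 1; 1 remain.
Put 7 in bin 3; 3 remain.
Put 3 in bin 2; 2 remain.
Put 8 in bin 4; 2 remain.
Put 8 in bin 5; 2 remain.
Put 2 in bin 2; 0 remain.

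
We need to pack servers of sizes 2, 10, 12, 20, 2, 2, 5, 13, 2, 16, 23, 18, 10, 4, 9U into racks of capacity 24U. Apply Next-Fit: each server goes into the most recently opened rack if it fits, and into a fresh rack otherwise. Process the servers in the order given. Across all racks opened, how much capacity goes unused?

rack 1: place 2U, 22U left
rack 1: place 10U, 12U left
rack 1: place 12U, 0U left
rack 2: place 20U, 4U left
rack 2: place 2U, 2U left
rack 2: place 2U, 0U left
rack 3: place 5U, 19U left
rack 3: place 13U, 6U left
rack 3: place 2U, 4U left
rack 4: place 16U, 8U left
rack 5: place 23U, 1U left
rack 6: place 18U, 6U left
rack 7: place 10U, 14U left
rack 7: place 4U, 10U left
rack 7: place 9U, 1U left
7 racks × 24U = 168U; used 148U; unused 20U.

20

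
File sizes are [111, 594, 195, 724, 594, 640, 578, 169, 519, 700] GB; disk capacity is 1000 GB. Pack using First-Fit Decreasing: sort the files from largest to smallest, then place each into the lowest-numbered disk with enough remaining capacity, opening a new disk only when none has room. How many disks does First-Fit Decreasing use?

Sorted descending: 724, 700, 640, 594, 594, 578, 519, 195, 169, 111.
Put 724 GB in disk 1; 276 GB remain.
Put 700 GB in disk 2; 300 GB remain.
Put 640 GB in disk 3; 360 GB remain.
Put 594 GB in disk 4; 406 GB remain.
Put 594 GB in disk 5; 406 GB remain.
Put 578 GB in disk 6; 422 GB remain.
Put 519 GB in disk 7; 481 GB remain.
Put 195 GB in disk 1; 81 GB remain.
Put 169 GB in disk 2; 131 GB remain.
Put 111 GB in disk 2; 20 GB remain.

7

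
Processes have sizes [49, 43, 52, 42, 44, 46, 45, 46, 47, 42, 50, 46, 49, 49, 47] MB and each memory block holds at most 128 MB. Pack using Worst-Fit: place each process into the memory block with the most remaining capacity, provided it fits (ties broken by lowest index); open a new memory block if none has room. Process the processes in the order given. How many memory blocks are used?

Put 49 MB in memory block 1; 79 MB remain.
Put 43 MB in memory block 1; 36 MB remain.
Put 52 MB in memory block 2; 76 MB remain.
Put 42 MB in memory block 2; 34 MB remain.
Put 44 MB in memory block 3; 84 MB remain.
Put 46 MB in memory block 3; 38 MB remain.
Put 45 MB in memory block 4; 83 MB remain.
Put 46 MB in memory block 4; 37 MB remain.
Put 47 MB in memory block 5; 81 MB remain.
Put 42 MB in memory block 5; 39 MB remain.
Put 50 MB in memory block 6; 78 MB remain.
Put 46 MB in memory block 6; 32 MB remain.
Put 49 MB in memory block 7; 79 MB remain.
Put 49 MB in memory block 7; 30 MB remain.
Put 47 MB in memory block 8; 81 MB remain.

8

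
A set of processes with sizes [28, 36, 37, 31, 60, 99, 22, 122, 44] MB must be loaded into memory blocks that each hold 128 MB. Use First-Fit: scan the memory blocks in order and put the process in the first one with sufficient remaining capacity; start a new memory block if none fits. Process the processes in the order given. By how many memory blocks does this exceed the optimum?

First-Fit: [28,36,37,22] [31,60] [99] [122] [44] → 5 memory blocks.
Total size 479 MB; any packing needs at least ⌈479/128⌉ = 4 memory blocks.
An optimal packing achieves that bound: [122] [99,28] [60,44,22] [37,36,31] → 4 memory blocks.
Excess: 5 − 4 = 1.

1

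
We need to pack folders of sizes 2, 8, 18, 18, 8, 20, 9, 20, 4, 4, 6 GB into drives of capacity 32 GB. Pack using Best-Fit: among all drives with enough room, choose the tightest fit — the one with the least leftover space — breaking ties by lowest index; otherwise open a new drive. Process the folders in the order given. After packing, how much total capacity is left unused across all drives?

2 GB → drive 1 (remaining 30 GB)
8 GB → drive 1 (remaining 22 GB)
18 GB → drive 1 (remaining 4 GB)
18 GB → drive 2 (remaining 14 GB)
8 GB → drive 2 (remaining 6 GB)
20 GB → drive 3 (remaining 12 GB)
9 GB → drive 3 (remaining 3 GB)
20 GB → drive 4 (remaining 12 GB)
4 GB → drive 1 (remaining 0 GB)
4 GB → drive 2 (remaining 2 GB)
6 GB → drive 4 (remaining 6 GB)
4 drives × 32 GB = 128 GB; used 117 GB; unused 11 GB.

11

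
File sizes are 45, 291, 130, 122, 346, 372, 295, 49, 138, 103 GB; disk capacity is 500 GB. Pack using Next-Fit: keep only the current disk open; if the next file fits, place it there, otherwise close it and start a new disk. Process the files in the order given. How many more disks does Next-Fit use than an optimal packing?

1

Next-Fit: [45,291,130] [122,346] [372] [295,49,138] [103] → 5 disks.
Total size 1891 GB; any packing needs at least ⌈1891/500⌉ = 4 disks.
An optimal packing achieves that bound: [372,122] [346,138] [295,130,49] [291,103,45] → 4 disks.
Excess: 5 − 4 = 1.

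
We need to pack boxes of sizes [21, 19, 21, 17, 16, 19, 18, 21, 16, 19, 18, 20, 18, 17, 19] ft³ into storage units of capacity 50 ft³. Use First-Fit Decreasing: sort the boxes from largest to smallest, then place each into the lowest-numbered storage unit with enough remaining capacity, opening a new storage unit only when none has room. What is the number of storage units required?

Sorted descending: 21, 21, 21, 20, 19, 19, 19, 19, 18, 18, 18, 17, 17, 16, 16.
storage unit 1: place 21 ft³, 29 ft³ left
storage unit 1: place 21 ft³, 8 ft³ left
storage unit 2: place 21 ft³, 29 ft³ left
storage unit 2: place 20 ft³, 9 ft³ left
storage unit 3: place 19 ft³, 31 ft³ left
storage unit 3: place 19 ft³, 12 ft³ left
storage unit 4: place 19 ft³, 31 ft³ left
storage unit 4: place 19 ft³, 12 ft³ left
storage unit 5: place 18 ft³, 32 ft³ left
storage unit 5: place 18 ft³, 14 ft³ left
storage unit 6: place 18 ft³, 32 ft³ left
storage unit 6: place 17 ft³, 15 ft³ left
storage unit 7: place 17 ft³, 33 ft³ left
storage unit 7: place 16 ft³, 17 ft³ left
storage unit 7: place 16 ft³, 1 ft³ left

7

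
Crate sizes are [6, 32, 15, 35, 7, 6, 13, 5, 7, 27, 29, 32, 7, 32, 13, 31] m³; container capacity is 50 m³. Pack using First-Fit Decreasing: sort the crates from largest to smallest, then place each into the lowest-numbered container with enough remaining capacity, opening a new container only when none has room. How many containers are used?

7 containers

Sorted descending: 35, 32, 32, 32, 31, 29, 27, 15, 13, 13, 7, 7, 7, 6, 6, 5.
container 1: place 35 m³, 15 m³ left
container 2: place 32 m³, 18 m³ left
container 3: place 32 m³, 18 m³ left
container 4: place 32 m³, 18 m³ left
container 5: place 31 m³, 19 m³ left
container 6: place 29 m³, 21 m³ left
container 7: place 27 m³, 23 m³ left
container 1: place 15 m³, 0 m³ left
container 2: place 13 m³, 5 m³ left
container 3: place 13 m³, 5 m³ left
container 4: place 7 m³, 11 m³ left
container 4: place 7 m³, 4 m³ left
container 5: place 7 m³, 12 m³ left
container 5: place 6 m³, 6 m³ left
container 5: place 6 m³, 0 m³ left
container 2: place 5 m³, 0 m³ left
Final containers: [35,15] [32,13,5] [32,13] [32,7,7] [31,7,6,6] [29] [27].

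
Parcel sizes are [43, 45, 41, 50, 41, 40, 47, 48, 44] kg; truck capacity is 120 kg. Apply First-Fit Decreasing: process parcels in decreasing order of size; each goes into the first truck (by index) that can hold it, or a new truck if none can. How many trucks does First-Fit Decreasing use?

5

Sorted descending: 50, 48, 47, 45, 44, 43, 41, 41, 40.
truck 1: place 50 kg, 70 kg left
truck 1: place 48 kg, 22 kg left
truck 2: place 47 kg, 73 kg left
truck 2: place 45 kg, 28 kg left
truck 3: place 44 kg, 76 kg left
truck 3: place 43 kg, 33 kg left
truck 4: place 41 kg, 79 kg left
truck 4: place 41 kg, 38 kg left
truck 5: place 40 kg, 80 kg left
Final trucks: [50,48] [47,45] [44,43] [41,41] [40].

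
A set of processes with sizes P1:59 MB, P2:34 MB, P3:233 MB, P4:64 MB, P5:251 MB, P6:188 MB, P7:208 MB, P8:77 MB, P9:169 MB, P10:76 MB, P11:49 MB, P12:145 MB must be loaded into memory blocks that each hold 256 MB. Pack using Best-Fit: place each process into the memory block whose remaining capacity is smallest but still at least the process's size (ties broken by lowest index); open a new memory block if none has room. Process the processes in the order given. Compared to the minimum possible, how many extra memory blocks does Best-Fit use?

Best-Fit: [59,34,64,77] [233] [251] [188,49] [208] [169,76] [145] → 7 memory blocks.
Total size 1553 MB; any packing needs at least ⌈1553/256⌉ = 7 memory blocks.
So 7 is already optimal.

0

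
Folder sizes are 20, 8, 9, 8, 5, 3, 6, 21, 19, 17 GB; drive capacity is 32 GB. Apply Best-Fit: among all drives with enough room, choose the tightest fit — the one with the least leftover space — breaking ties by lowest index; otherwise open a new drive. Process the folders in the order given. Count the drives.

5

20 GB → drive 1 (remaining 12 GB)
8 GB → drive 1 (remaining 4 GB)
9 GB → drive 2 (remaining 23 GB)
8 GB → drive 2 (remaining 15 GB)
5 GB → drive 2 (remaining 10 GB)
3 GB → drive 1 (remaining 1 GB)
6 GB → drive 2 (remaining 4 GB)
21 GB → drive 3 (remaining 11 GB)
19 GB → drive 4 (remaining 13 GB)
17 GB → drive 5 (remaining 15 GB)
Final drives: [20,8,3] [9,8,5,6] [21] [19] [17].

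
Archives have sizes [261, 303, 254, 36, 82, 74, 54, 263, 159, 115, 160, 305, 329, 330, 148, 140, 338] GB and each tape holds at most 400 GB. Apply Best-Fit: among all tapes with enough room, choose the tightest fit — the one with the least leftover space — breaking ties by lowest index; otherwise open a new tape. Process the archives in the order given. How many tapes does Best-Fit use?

10 tapes

Put 261 GB in tape 1; 139 GB remain.
Put 303 GB in tape 2; 97 GB remain.
Put 254 GB in tape 3; 146 GB remain.
Put 36 GB in tape 2; 61 GB remain.
Put 82 GB in tape 1; 57 GB remain.
Put 74 GB in tape 3; 72 GB remain.
Put 54 GB in tape 1; 3 GB remain.
Put 263 GB in tape 4; 137 GB remain.
Put 159 GB in tape 5; 241 GB remain.
Put 115 GB in tape 4; 22 GB remain.
Put 160 GB in tape 5; 81 GB remain.
Put 305 GB in tape 6; 95 GB remain.
Put 329 GB in tape 7; 71 GB remain.
Put 330 GB in tape 8; 70 GB remain.
Put 148 GB in tape 9; 252 GB remain.
Put 140 GB in tape 9; 112 GB remain.
Put 338 GB in tape 10; 62 GB remain.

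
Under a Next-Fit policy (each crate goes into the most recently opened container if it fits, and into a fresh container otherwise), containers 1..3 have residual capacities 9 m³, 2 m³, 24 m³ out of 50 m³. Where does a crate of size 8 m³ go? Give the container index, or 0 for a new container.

Next-Fit only looks at container 3, which has 24 m³ free.
8 m³ fits there.

3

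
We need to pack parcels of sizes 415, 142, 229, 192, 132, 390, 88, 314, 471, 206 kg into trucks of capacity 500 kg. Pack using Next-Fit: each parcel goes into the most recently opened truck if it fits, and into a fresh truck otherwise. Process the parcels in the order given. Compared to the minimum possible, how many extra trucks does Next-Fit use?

Next-Fit: [415] [142,229] [192,132] [390,88] [314] [471] [206] → 7 trucks.
Total size 2579 kg; any packing needs at least ⌈2579/500⌉ = 6 trucks.
An optimal packing achieves that bound: [471] [415] [390,88] [314,142] [229,206] [192,132] → 6 trucks.
Excess: 7 − 6 = 1.

1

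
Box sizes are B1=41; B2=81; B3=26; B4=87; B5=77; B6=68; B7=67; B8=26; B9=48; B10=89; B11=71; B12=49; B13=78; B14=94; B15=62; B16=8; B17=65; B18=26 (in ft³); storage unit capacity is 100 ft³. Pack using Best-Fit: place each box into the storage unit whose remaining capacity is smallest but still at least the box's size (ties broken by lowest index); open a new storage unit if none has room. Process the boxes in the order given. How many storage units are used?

B1 (41 ft³) → storage unit 1 (remaining 59 ft³)
B2 (81 ft³) → storage unit 2 (remaining 19 ft³)
B3 (26 ft³) → storage unit 1 (remaining 33 ft³)
B4 (87 ft³) → storage unit 3 (remaining 13 ft³)
B5 (77 ft³) → storage unit 4 (remaining 23 ft³)
B6 (68 ft³) → storage unit 5 (remaining 32 ft³)
B7 (67 ft³) → storage unit 6 (remaining 33 ft³)
B8 (26 ft³) → storage unit 5 (remaining 6 ft³)
B9 (48 ft³) → storage unit 7 (remaining 52 ft³)
B10 (89 ft³) → storage unit 8 (remaining 11 ft³)
B11 (71 ft³) → storage unit 9 (remaining 29 ft³)
B12 (49 ft³) → storage unit 7 (remaining 3 ft³)
B13 (78 ft³) → storage unit 10 (remaining 22 ft³)
B14 (94 ft³) → storage unit 11 (remaining 6 ft³)
B15 (62 ft³) → storage unit 12 (remaining 38 ft³)
B16 (8 ft³) → storage unit 8 (remaining 3 ft³)
B17 (65 ft³) → storage unit 13 (remaining 35 ft³)
B18 (26 ft³) → storage unit 9 (remaining 3 ft³)
Final storage units: [41,26] [81] [87] [77] [68,26] [67] [48,49] [89,8] [71,26] [78] [94] [62] [65].

13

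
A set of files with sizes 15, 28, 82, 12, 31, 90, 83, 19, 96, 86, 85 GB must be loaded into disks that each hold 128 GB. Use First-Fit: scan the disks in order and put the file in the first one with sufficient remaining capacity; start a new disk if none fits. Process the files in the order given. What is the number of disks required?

6 disks

15 GB → disk 1 (remaining 113 GB)
28 GB → disk 1 (remaining 85 GB)
82 GB → disk 1 (remaining 3 GB)
12 GB → disk 2 (remaining 116 GB)
31 GB → disk 2 (remaining 85 GB)
90 GB → disk 3 (remaining 38 GB)
83 GB → disk 2 (remaining 2 GB)
19 GB → disk 3 (remaining 19 GB)
96 GB → disk 4 (remaining 32 GB)
86 GB → disk 5 (remaining 42 GB)
85 GB → disk 6 (remaining 43 GB)
Final disks: [15,28,82] [12,31,83] [90,19] [96] [86] [85].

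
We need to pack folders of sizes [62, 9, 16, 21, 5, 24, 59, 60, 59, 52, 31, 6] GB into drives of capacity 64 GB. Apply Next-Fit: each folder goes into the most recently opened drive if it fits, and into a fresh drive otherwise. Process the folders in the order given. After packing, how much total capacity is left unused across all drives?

62 GB → drive 1 (remaining 2 GB)
9 GB → drive 2 (remaining 55 GB)
16 GB → drive 2 (remaining 39 GB)
21 GB → drive 2 (remaining 18 GB)
5 GB → drive 2 (remaining 13 GB)
24 GB → drive 3 (remaining 40 GB)
59 GB → drive 4 (remaining 5 GB)
60 GB → drive 5 (remaining 4 GB)
59 GB → drive 6 (remaining 5 GB)
52 GB → drive 7 (remaining 12 GB)
31 GB → drive 8 (remaining 33 GB)
6 GB → drive 8 (remaining 27 GB)
8 drives × 64 GB = 512 GB; used 404 GB; unused 108 GB.

108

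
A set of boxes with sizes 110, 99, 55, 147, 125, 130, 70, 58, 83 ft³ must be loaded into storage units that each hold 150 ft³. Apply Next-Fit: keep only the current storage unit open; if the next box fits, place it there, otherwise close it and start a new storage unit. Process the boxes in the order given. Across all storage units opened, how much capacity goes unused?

storage unit 1: place 110 ft³, 40 ft³ left
storage unit 2: place 99 ft³, 51 ft³ left
storage unit 3: place 55 ft³, 95 ft³ left
storage unit 4: place 147 ft³, 3 ft³ left
storage unit 5: place 125 ft³, 25 ft³ left
storage unit 6: place 130 ft³, 20 ft³ left
storage unit 7: place 70 ft³, 80 ft³ left
storage unit 7: place 58 ft³, 22 ft³ left
storage unit 8: place 83 ft³, 67 ft³ left
8 storage units × 150 ft³ = 1200 ft³; used 877 ft³; unused 323 ft³.

323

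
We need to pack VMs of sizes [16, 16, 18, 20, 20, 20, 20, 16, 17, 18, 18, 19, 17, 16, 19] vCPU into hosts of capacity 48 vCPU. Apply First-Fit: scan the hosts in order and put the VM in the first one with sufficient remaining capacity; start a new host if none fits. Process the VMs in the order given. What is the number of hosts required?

host 1: place 16 vCPU, 32 vCPU left
host 1: place 16 vCPU, 16 vCPU left
host 2: place 18 vCPU, 30 vCPU left
host 2: place 20 vCPU, 10 vCPU left
host 3: place 20 vCPU, 28 vCPU left
host 3: place 20 vCPU, 8 vCPU left
host 4: place 20 vCPU, 28 vCPU left
host 1: place 16 vCPU, 0 vCPU left
host 4: place 17 vCPU, 11 vCPU left
host 5: place 18 vCPU, 30 vCPU left
host 5: place 18 vCPU, 12 vCPU left
host 6: place 19 vCPU, 29 vCPU left
host 6: place 17 vCPU, 12 vCPU left
host 7: place 16 vCPU, 32 vCPU left
host 7: place 19 vCPU, 13 vCPU left

7 hosts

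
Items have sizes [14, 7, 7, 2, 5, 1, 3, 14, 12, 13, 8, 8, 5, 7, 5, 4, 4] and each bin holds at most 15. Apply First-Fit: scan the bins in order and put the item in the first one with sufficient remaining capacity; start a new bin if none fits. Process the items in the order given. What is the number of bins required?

bin 1: place 14, 1 left
bin 2: place 7, 8 left
bin 2: place 7, 1 left
bin 3: place 2, 13 left
bin 3: place 5, 8 left
bin 1: place 1, 0 left
bin 3: place 3, 5 left
bin 4: place 14, 1 left
bin 5: place 12, 3 left
bin 6: place 13, 2 left
bin 7: place 8, 7 left
bin 8: place 8, 7 left
bin 3: place 5, 0 left
bin 7: place 7, 0 left
bin 8: place 5, 2 left
bin 9: place 4, 11 left
bin 9: place 4, 7 left
Final bins: [14,1] [7,7] [2,5,3,5] [14] [12] [13] [8,7] [8,5] [4,4].

9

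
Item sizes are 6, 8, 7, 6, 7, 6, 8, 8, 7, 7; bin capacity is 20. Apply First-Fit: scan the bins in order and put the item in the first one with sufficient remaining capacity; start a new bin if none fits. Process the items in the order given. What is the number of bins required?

4 bins

Put 6 in bin 1; 14 remain.
Put 8 in bin 1; 6 remain.
Put 7 in bin 2; 13 remain.
Put 6 in bin 1; 0 remain.
Put 7 in bin 2; 6 remain.
Put 6 in bin 2; 0 remain.
Put 8 in bin 3; 12 remain.
Put 8 in bin 3; 4 remain.
Put 7 in bin 4; 13 remain.
Put 7 in bin 4; 6 remain.
Final bins: [6,8,6] [7,7,6] [8,8] [7,7].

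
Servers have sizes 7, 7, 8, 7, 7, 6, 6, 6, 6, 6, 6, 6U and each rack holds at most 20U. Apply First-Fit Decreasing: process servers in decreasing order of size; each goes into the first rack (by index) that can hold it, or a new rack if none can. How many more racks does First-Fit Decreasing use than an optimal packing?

First-Fit Decreasing: [8,7] [7,7,6] [7,6,6] [6,6,6] [6] → 5 racks.
Total size 78U; any packing needs at least ⌈78/20⌉ = 4 racks.
An optimal packing achieves that bound: [8,6,6] [7,7,6] [7,7,6] [6,6,6] → 4 racks.
Excess: 5 − 4 = 1.

1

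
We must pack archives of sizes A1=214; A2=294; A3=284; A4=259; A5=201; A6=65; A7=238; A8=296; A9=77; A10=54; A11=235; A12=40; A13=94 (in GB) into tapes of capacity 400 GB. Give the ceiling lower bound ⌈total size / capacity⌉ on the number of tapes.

Total size = 214 + 294 + 284 + 259 + 201 + 65 + 238 + 296 + 77 + 54 + 235 + 40 + 94 = 2351 GB.
⌈2351 / 400⌉ = 6.

6 tapes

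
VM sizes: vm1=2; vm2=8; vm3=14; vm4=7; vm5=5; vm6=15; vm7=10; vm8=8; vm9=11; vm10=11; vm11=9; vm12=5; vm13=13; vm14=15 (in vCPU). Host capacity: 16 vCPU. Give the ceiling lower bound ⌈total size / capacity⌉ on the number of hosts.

Total size = 2 + 8 + 14 + 7 + 5 + 15 + 10 + 8 + 11 + 11 + 9 + 5 + 13 + 15 = 133 vCPU.
⌈133 / 16⌉ = 9.

9 hosts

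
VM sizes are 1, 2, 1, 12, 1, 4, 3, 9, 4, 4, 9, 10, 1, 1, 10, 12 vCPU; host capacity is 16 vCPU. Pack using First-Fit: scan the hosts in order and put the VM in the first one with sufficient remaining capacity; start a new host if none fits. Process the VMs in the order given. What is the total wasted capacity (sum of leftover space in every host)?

28

1 vCPU → host 1 (remaining 15 vCPU)
2 vCPU → host 1 (remaining 13 vCPU)
1 vCPU → host 1 (remaining 12 vCPU)
12 vCPU → host 1 (remaining 0 vCPU)
1 vCPU → host 2 (remaining 15 vCPU)
4 vCPU → host 2 (remaining 11 vCPU)
3 vCPU → host 2 (remaining 8 vCPU)
9 vCPU → host 3 (remaining 7 vCPU)
4 vCPU → host 2 (remaining 4 vCPU)
4 vCPU → host 2 (remaining 0 vCPU)
9 vCPU → host 4 (remaining 7 vCPU)
10 vCPU → host 5 (remaining 6 vCPU)
1 vCPU → host 3 (remaining 6 vCPU)
1 vCPU → host 3 (remaining 5 vCPU)
10 vCPU → host 6 (remaining 6 vCPU)
12 vCPU → host 7 (remaining 4 vCPU)
7 hosts × 16 vCPU = 112 vCPU; used 84 vCPU; unused 28 vCPU.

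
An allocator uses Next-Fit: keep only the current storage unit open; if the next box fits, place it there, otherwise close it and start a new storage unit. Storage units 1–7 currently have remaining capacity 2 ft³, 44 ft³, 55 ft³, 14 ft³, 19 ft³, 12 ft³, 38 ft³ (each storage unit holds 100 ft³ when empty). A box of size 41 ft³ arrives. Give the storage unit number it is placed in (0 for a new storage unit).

Next-Fit only looks at storage unit 7, which has 38 ft³ free.
41 ft³ does not fit, so a new storage unit is opened.

0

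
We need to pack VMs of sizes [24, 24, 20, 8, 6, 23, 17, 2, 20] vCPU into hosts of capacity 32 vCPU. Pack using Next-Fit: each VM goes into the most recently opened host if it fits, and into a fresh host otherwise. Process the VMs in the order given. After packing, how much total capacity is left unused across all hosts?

48

Put 24 vCPU in host 1; 8 vCPU remain.
Put 24 vCPU in host 2; 8 vCPU remain.
Put 20 vCPU in host 3; 12 vCPU remain.
Put 8 vCPU in host 3; 4 vCPU remain.
Put 6 vCPU in host 4; 26 vCPU remain.
Put 23 vCPU in host 4; 3 vCPU remain.
Put 17 vCPU in host 5; 15 vCPU remain.
Put 2 vCPU in host 5; 13 vCPU remain.
Put 20 vCPU in host 6; 12 vCPU remain.
6 hosts × 32 vCPU = 192 vCPU; used 144 vCPU; unused 48 vCPU.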